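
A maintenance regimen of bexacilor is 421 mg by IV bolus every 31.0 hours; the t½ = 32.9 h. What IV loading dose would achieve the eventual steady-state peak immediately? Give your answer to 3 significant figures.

k = ln 2 / 32.9 = 0.02107 h⁻¹
Accumulation ratio R = 1 / (1 − e^(−kτ)) = 1 / (1 − e^(−0.02107×31.0)) = 1 / (1 − 0.5204) = 2.085
Loading dose = maintenance dose × R = 421 × 2.085 ≈ 878 mg

878 mg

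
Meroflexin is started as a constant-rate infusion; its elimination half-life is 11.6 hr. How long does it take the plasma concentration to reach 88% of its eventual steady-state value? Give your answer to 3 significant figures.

k = ln 2 / 11.6 = 0.05975 hr⁻¹
f = 1 − e^(−kt)  ⇒  t = −ln(1 − f) / k
t = −ln(1 − 0.88) / 0.05975 = 2.120 / 0.05975 ≈ 35.5 hours

35.5 hours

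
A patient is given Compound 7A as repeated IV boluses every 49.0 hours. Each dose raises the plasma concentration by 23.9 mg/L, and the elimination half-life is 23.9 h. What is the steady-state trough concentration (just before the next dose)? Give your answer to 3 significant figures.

7.61 mg/L

k = ln 2 / 23.9 = 0.02900 h⁻¹
Fraction remaining after one interval: e^(−kτ) = e^(−0.02900 × 49.0) = 0.2414
R = 1 / (1 − 0.2414) = 1.318
Css,max = 23.9 × 1.318 = 31.51 mg/L
Css,min = Css,max × e^(−kτ) = 31.51 × 0.2414 ≈ 7.61 mg/L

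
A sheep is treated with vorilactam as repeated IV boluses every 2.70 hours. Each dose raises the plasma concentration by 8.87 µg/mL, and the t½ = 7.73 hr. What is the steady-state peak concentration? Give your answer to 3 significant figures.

41.3 µg/mL

k = ln 2 / 7.73 = 0.08967 hr⁻¹
Fraction remaining after one interval: e^(−kτ) = e^(−0.08967 × 2.70) = 0.7850
R = 1 / (1 − 0.7850) = 4.651
Css,max = 8.87 × 4.651 ≈ 41.3 µg/mL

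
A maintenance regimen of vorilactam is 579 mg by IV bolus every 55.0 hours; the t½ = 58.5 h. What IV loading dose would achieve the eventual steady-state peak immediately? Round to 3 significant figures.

k = ln 2 / 58.5 = 0.01185 h⁻¹
Accumulation ratio R = 1 / (1 − e^(−kτ)) = 1 / (1 − e^(−0.01185×55.0)) = 1 / (1 − 0.5212) = 2.088
Loading dose = maintenance dose × R = 579 × 2.088 ≈ 1210 mg

1210 mg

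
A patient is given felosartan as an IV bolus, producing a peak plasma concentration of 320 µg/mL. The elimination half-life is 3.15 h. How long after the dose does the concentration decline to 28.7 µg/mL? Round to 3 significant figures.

11.0 hours

k = ln 2 / 3.15 = 0.2200 h⁻¹
C(t) = C₀ e^(−kt)  ⇒  t = ln(C₀/C) / k
t = ln(320/28.7) / 0.2200 = 2.411 / 0.2200 ≈ 11.0 hours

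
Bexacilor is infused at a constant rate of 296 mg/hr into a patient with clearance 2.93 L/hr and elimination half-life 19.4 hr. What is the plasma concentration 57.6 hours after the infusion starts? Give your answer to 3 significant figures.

88.1 mg/L

Css = rate / CL = 296 / 2.93 = 101.0 mg/L
k = ln 2 / 19.4 = 0.03573 hr⁻¹
C(t) = Css (1 − e^(−kt)) = 101.0 × (1 − e^(−2.058)) = 101.0 × 0.8723 ≈ 88.1 mg/L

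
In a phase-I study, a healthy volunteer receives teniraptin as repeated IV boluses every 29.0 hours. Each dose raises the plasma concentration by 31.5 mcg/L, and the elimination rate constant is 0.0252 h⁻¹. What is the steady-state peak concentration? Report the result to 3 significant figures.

60.8 mcg/L

Fraction remaining after one interval: e^(−kτ) = e^(−0.02520 × 29.0) = 0.4815
R = 1 / (1 − 0.4815) = 1.929
Css,max = 31.5 × 1.929 ≈ 60.8 mcg/L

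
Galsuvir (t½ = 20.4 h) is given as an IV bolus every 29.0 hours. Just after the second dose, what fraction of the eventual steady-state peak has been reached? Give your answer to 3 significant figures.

0.861

k = ln 2 / 20.4 = 0.03398 h⁻¹
f_n = 1 − e^(−nkτ) = 1 − e^(−2 × 0.03398 × 29.0) = 1 − e^(−1.971) = 1 − 0.1394 ≈ 0.861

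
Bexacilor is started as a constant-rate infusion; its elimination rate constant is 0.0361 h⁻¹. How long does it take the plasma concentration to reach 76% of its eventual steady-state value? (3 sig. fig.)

39.5 hours

f = 1 − e^(−kt)  ⇒  t = −ln(1 − f) / k
t = −ln(1 − 0.76) / 0.03610 = 1.427 / 0.03610 ≈ 39.5 hours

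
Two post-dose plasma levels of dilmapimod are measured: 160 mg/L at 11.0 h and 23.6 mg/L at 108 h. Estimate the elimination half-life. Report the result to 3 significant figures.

k = ln(C₁/C₂) / (t₂ − t₁) = ln(160/23.6) / (108 − 11.0)
  = 1.914 / 97.00 = 0.01973 h⁻¹
t½ = ln 2 / k = ln 2 / 0.01973 ≈ 35.1 hours

35.1 hours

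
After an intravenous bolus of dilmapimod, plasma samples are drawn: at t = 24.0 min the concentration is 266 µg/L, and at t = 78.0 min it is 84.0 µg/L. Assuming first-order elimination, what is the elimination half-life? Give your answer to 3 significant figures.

k = ln(C₁/C₂) / (t₂ − t₁) = ln(266/84.0) / (78.0 − 24.0)
  = 1.153 / 54.00 = 0.02135 min⁻¹
t½ = ln 2 / k = ln 2 / 0.02135 ≈ 32.5 minutes

32.5 minutes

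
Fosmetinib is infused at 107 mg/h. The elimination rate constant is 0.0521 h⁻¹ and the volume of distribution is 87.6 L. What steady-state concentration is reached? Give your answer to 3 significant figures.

23.4 mg/L

CL = k · V = 0.0521 × 87.6 = 4.564 L/h
Css = rate / CL = 107 / 4.564 ≈ 23.4 mg/L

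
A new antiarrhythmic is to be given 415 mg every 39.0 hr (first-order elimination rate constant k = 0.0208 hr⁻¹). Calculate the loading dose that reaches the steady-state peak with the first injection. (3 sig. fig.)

747 mg

Accumulation ratio R = 1 / (1 − e^(−kτ)) = 1 / (1 − e^(−0.02080×39.0)) = 1 / (1 − 0.4443) = 1.800
Loading dose = maintenance dose × R = 415 × 1.800 ≈ 747 mg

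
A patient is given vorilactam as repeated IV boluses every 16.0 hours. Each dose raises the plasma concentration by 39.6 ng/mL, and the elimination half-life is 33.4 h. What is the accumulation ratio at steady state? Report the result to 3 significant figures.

k = ln 2 / 33.4 = 0.02075 h⁻¹
Fraction remaining after one interval: e^(−kτ) = e^(−0.02075 × 16.0) = 0.7175
R = 1 / (1 − 0.7175) = 1 / 0.2825 ≈ 3.54

3.54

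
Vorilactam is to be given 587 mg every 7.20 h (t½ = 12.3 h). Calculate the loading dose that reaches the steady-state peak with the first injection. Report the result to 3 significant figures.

k = ln 2 / 12.3 = 0.05635 h⁻¹
Accumulation ratio R = 1 / (1 − e^(−kτ)) = 1 / (1 − e^(−0.05635×7.20)) = 1 / (1 − 0.6665) = 2.998
Loading dose = maintenance dose × R = 587 × 2.998 ≈ 1760 mg

1760 mg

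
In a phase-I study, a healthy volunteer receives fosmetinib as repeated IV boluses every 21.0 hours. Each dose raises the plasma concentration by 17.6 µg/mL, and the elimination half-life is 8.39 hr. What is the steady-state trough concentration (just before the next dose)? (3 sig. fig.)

k = ln 2 / 8.39 = 0.08262 hr⁻¹
Fraction remaining after one interval: e^(−kτ) = e^(−0.08262 × 21.0) = 0.1764
R = 1 / (1 − 0.1764) = 1.214
Css,max = 17.6 × 1.214 = 21.37 µg/mL
Css,min = Css,max × e^(−kτ) = 21.37 × 0.1764 ≈ 3.77 µg/mL

3.77 µg/mL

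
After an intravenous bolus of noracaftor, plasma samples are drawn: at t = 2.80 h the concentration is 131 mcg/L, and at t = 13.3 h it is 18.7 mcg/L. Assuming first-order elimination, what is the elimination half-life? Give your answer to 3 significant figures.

3.74 hours

k = ln(C₁/C₂) / (t₂ − t₁) = ln(131/18.7) / (13.3 − 2.80)
  = 1.947 / 10.50 = 0.1854 h⁻¹
t½ = ln 2 / k = ln 2 / 0.1854 ≈ 3.74 hours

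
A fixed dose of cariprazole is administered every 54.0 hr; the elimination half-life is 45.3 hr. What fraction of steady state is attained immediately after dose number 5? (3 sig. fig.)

0.984

k = ln 2 / 45.3 = 0.01530 hr⁻¹
f_n = 1 − e^(−nkτ) = 1 − e^(−5 × 0.01530 × 54.0) = 1 − e^(−4.131) = 1 − 0.01606 ≈ 0.984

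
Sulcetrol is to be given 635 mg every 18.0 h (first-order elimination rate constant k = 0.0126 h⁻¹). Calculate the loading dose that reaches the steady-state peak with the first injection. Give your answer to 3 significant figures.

3130 mg

Accumulation ratio R = 1 / (1 − e^(−kτ)) = 1 / (1 − e^(−0.01260×18.0)) = 1 / (1 − 0.7971) = 4.928
Loading dose = maintenance dose × R = 635 × 4.928 ≈ 3130 mg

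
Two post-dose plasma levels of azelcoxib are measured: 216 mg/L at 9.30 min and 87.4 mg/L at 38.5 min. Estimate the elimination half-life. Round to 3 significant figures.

k = ln(C₁/C₂) / (t₂ − t₁) = ln(216/87.4) / (38.5 − 9.30)
  = 0.9048 / 29.20 = 0.03099 min⁻¹
t½ = ln 2 / k = ln 2 / 0.03099 ≈ 22.4 minutes

22.4 minutes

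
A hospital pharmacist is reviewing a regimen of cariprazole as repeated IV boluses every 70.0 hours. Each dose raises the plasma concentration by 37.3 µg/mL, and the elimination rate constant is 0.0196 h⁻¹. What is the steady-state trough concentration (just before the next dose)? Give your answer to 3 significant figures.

12.7 µg/mL

Fraction remaining after one interval: e^(−kτ) = e^(−0.01960 × 70.0) = 0.2536
R = 1 / (1 − 0.2536) = 1.340
Css,max = 37.3 × 1.340 = 49.97 µg/mL
Css,min = Css,max × e^(−kτ) = 49.97 × 0.2536 ≈ 12.7 µg/mL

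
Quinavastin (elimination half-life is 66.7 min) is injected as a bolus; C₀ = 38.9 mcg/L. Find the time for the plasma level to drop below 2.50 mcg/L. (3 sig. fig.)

k = ln 2 / 66.7 = 0.01039 min⁻¹
C(t) = C₀ e^(−kt)  ⇒  t = ln(C₀/C) / k
t = ln(38.9/2.50) / 0.01039 = 2.745 / 0.01039 ≈ 264 minutes

264 minutes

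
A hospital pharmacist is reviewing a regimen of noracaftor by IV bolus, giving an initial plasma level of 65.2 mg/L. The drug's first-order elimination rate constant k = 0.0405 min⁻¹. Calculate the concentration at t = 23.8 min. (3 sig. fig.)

24.9 mg/L

C(t) = C₀ e^(−kt) = 65.2 × e^(−0.04050 × 23.8) = 65.2 × e^(−0.9639) = 65.2 × 0.3814 ≈ 24.9 mg/L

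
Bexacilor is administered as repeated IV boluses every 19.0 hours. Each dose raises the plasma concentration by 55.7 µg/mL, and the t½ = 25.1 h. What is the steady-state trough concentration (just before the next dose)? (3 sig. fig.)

k = ln 2 / 25.1 = 0.02762 h⁻¹
Fraction remaining after one interval: e^(−kτ) = e^(−0.02762 × 19.0) = 0.5917
R = 1 / (1 − 0.5917) = 2.449
Css,max = 55.7 × 2.449 = 136.4 µg/mL
Css,min = Css,max × e^(−kτ) = 136.4 × 0.5917 ≈ 80.7 µg/mL

80.7 µg/mL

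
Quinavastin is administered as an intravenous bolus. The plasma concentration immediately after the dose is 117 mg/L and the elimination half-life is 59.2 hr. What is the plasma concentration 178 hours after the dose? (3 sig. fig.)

14.6 mg/L

k = ln 2 / 59.2 = 0.01171 hr⁻¹
178 hr is 3.007 half-lives, so C = 117 × (1/2)^3.007 = 117 × 0.1244 ≈ 14.6 mg/L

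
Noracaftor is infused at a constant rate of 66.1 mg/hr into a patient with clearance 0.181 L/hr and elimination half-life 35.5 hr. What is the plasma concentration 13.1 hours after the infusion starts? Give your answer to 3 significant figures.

Css = rate / CL = 66.1 / 0.181 = 365.2 µg/mL
k = ln 2 / 35.5 = 0.01953 hr⁻¹
C(t) = Css (1 − e^(−kt)) = 365.2 × (1 − e^(−0.2558)) = 365.2 × 0.2257 ≈ 82.4 µg/mL

82.4 µg/mL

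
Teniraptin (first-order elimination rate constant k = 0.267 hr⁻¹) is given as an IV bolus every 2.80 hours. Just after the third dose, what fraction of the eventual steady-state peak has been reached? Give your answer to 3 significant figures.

f_n = 1 − e^(−nkτ) = 1 − e^(−3 × 0.2670 × 2.80) = 1 − e^(−2.243) = 1 − 0.1062 ≈ 0.894

0.894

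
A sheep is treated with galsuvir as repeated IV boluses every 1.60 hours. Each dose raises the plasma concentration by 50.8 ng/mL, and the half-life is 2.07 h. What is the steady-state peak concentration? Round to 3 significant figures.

122 ng/mL

k = ln 2 / 2.07 = 0.3349 h⁻¹
Fraction remaining after one interval: e^(−kτ) = e^(−0.3349 × 1.60) = 0.5852
R = 1 / (1 − 0.5852) = 2.411
Css,max = 50.8 × 2.411 ≈ 122 ng/mL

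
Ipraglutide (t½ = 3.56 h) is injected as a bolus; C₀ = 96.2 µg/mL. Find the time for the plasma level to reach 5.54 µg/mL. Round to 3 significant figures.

14.7 hours

k = ln 2 / 3.56 = 0.1947 h⁻¹
C(t) = C₀ e^(−kt)  ⇒  t = ln(C₀/C) / k
t = ln(96.2/5.54) / 0.1947 = 2.854 / 0.1947 ≈ 14.7 hours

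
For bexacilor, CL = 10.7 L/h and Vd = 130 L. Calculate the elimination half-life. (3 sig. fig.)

k = CL / V = 10.7 / 130 = 0.08231 h⁻¹
t½ = ln 2 / k = ln 2 / 0.08231 ≈ 8.42 hours

8.42 hours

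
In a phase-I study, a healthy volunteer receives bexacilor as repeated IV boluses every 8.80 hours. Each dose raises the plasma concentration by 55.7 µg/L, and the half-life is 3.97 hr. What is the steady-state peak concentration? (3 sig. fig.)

k = ln 2 / 3.97 = 0.1746 hr⁻¹
Fraction remaining after one interval: e^(−kτ) = e^(−0.1746 × 8.80) = 0.2151
R = 1 / (1 − 0.2151) = 1.274
Css,max = 55.7 × 1.274 ≈ 71.0 µg/L

71.0 µg/L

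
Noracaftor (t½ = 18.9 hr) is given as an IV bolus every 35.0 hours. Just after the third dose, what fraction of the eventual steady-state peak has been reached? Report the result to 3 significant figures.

0.979

k = ln 2 / 18.9 = 0.03667 hr⁻¹
f_n = 1 − e^(−nkτ) = 1 − e^(−3 × 0.03667 × 35.0) = 1 − e^(−3.851) = 1 − 0.02126 ≈ 0.979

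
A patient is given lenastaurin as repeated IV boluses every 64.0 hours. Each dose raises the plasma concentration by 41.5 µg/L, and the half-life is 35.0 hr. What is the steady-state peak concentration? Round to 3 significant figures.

57.8 µg/L

k = ln 2 / 35.0 = 0.01980 hr⁻¹
Fraction remaining after one interval: e^(−kτ) = e^(−0.01980 × 64.0) = 0.2815
R = 1 / (1 − 0.2815) = 1.392
Css,max = 41.5 × 1.392 ≈ 57.8 µg/L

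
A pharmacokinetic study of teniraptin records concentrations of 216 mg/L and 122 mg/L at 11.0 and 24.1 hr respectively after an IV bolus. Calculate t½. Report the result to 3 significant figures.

15.9 hours

k = ln(C₁/C₂) / (t₂ − t₁) = ln(216/122) / (24.1 − 11.0)
  = 0.5713 / 13.10 = 0.04361 hr⁻¹
t½ = ln 2 / k = ln 2 / 0.04361 ≈ 15.9 hours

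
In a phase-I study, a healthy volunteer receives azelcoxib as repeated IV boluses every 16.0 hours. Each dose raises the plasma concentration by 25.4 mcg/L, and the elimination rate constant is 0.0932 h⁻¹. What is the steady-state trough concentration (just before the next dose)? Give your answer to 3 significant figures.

7.38 mcg/L

Fraction remaining after one interval: e^(−kτ) = e^(−0.09320 × 16.0) = 0.2251
R = 1 / (1 − 0.2251) = 1.290
Css,max = 25.4 × 1.290 = 32.78 mcg/L
Css,min = Css,max × e^(−kτ) = 32.78 × 0.2251 ≈ 7.38 mcg/L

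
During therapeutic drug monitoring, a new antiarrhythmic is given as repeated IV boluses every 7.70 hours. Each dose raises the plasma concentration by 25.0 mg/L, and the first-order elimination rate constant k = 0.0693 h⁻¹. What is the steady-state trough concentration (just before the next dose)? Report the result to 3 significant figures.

Fraction remaining after one interval: e^(−kτ) = e^(−0.06930 × 7.70) = 0.5865
R = 1 / (1 − 0.5865) = 2.418
Css,max = 25.0 × 2.418 = 60.46 mg/L
Css,min = Css,max × e^(−kτ) = 60.46 × 0.5865 ≈ 35.5 mg/L

35.5 mg/L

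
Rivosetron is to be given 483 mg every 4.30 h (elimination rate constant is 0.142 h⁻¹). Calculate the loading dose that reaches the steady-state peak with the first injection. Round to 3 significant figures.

Accumulation ratio R = 1 / (1 − e^(−kτ)) = 1 / (1 − e^(−0.1420×4.30)) = 1 / (1 − 0.5430) = 2.188
Loading dose = maintenance dose × R = 483 × 2.188 ≈ 1060 mg

1060 mg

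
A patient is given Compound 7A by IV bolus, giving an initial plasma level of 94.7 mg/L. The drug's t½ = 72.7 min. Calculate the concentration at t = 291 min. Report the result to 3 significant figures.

5.91 mg/L

k = ln 2 / 72.7 = 0.009534 min⁻¹
291 min is 4.003 half-lives, so C = 94.7 × (1/2)^4.003 = 94.7 × 0.06238 ≈ 5.91 mg/L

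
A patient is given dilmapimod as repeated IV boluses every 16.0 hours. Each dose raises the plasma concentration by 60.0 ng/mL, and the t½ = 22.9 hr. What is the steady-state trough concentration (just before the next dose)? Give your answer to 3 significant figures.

k = ln 2 / 22.9 = 0.03027 hr⁻¹
Fraction remaining after one interval: e^(−kτ) = e^(−0.03027 × 16.0) = 0.6161
R = 1 / (1 − 0.6161) = 2.605
Css,max = 60.0 × 2.605 = 156.3 ng/mL
Css,min = Css,max × e^(−kτ) = 156.3 × 0.6161 ≈ 96.3 ng/mL

96.3 ng/mL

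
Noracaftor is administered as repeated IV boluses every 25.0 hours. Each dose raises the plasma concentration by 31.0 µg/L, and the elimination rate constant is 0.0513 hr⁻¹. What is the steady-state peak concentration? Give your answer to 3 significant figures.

Fraction remaining after one interval: e^(−kτ) = e^(−0.05130 × 25.0) = 0.2773
R = 1 / (1 − 0.2773) = 1.384
Css,max = 31.0 × 1.384 ≈ 42.9 µg/L

42.9 µg/L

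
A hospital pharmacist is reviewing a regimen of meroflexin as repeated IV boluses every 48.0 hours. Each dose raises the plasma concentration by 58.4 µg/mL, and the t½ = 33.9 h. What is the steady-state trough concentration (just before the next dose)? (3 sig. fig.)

35.0 µg/mL

k = ln 2 / 33.9 = 0.02045 h⁻¹
Fraction remaining after one interval: e^(−kτ) = e^(−0.02045 × 48.0) = 0.3748
R = 1 / (1 − 0.3748) = 1.599
Css,max = 58.4 × 1.599 = 93.41 µg/mL
Css,min = Css,max × e^(−kτ) = 93.41 × 0.3748 ≈ 35.0 µg/mL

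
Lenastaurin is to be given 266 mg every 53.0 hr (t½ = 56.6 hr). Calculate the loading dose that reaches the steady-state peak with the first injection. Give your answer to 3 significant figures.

k = ln 2 / 56.6 = 0.01225 hr⁻¹
Accumulation ratio R = 1 / (1 − e^(−kτ)) = 1 / (1 − e^(−0.01225×53.0)) = 1 / (1 − 0.5225) = 2.094
Loading dose = maintenance dose × R = 266 × 2.094 ≈ 557 mg

557 mg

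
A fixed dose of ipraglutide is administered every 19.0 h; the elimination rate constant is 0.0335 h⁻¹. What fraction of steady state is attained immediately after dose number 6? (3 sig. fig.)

0.978

f_n = 1 − e^(−nkτ) = 1 − e^(−6 × 0.03350 × 19.0) = 1 − e^(−3.819) = 1 − 0.02195 ≈ 0.978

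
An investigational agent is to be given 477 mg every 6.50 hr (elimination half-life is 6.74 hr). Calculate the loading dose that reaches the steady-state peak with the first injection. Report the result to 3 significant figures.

k = ln 2 / 6.74 = 0.1028 hr⁻¹
Accumulation ratio R = 1 / (1 − e^(−kτ)) = 1 / (1 − e^(−0.1028×6.50)) = 1 / (1 − 0.5125) = 2.051
Loading dose = maintenance dose × R = 477 × 2.051 ≈ 978 mg

978 mg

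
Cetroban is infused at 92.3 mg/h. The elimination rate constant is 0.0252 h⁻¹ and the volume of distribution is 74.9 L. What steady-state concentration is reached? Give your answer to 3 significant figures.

48.9 µg/mL

CL = k · V = 0.0252 × 74.9 = 1.887 L/h
Css = rate / CL = 92.3 / 1.887 ≈ 48.9 µg/mL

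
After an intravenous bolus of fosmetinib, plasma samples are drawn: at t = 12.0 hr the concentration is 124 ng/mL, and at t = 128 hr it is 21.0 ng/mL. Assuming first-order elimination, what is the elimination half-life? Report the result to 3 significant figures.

45.3 hours

k = ln(C₁/C₂) / (t₂ − t₁) = ln(124/21.0) / (128 − 12.0)
  = 1.776 / 116.0 = 0.01531 hr⁻¹
t½ = ln 2 / k = ln 2 / 0.01531 ≈ 45.3 hours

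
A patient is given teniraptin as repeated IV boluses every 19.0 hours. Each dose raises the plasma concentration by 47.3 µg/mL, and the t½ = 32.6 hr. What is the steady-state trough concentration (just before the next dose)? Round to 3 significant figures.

k = ln 2 / 32.6 = 0.02126 hr⁻¹
Fraction remaining after one interval: e^(−kτ) = e^(−0.02126 × 19.0) = 0.6677
R = 1 / (1 − 0.6677) = 3.009
Css,max = 47.3 × 3.009 = 142.3 µg/mL
Css,min = Css,max × e^(−kτ) = 142.3 × 0.6677 ≈ 95.0 µg/mL

95.0 µg/mL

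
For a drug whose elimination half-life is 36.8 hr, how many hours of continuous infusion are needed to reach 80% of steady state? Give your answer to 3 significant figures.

k = ln 2 / 36.8 = 0.01884 hr⁻¹
f = 1 − e^(−kt)  ⇒  t = −ln(1 − f) / k
t = −ln(1 − 0.8) / 0.01884 = 1.609 / 0.01884 ≈ 85.4 hours

85.4 hours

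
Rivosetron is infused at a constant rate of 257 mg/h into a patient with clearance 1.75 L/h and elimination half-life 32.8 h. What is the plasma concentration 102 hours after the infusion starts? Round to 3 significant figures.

130 µg/mL

Css = rate / CL = 257 / 1.75 = 146.9 µg/mL
k = ln 2 / 32.8 = 0.02113 h⁻¹
C(t) = Css (1 − e^(−kt)) = 146.9 × (1 − e^(−2.156)) = 146.9 × 0.8842 ≈ 130 µg/mL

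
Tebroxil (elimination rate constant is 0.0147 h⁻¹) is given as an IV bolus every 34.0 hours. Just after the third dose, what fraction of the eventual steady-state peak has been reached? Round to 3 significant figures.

0.777

f_n = 1 − e^(−nkτ) = 1 − e^(−3 × 0.01470 × 34.0) = 1 − e^(−1.499) = 1 − 0.2233 ≈ 0.777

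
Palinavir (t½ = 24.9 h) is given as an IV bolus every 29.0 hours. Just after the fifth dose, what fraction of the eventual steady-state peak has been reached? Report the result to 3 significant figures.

k = ln 2 / 24.9 = 0.02784 h⁻¹
f_n = 1 − e^(−nkτ) = 1 − e^(−5 × 0.02784 × 29.0) = 1 − e^(−4.036) = 1 − 0.01766 ≈ 0.982

0.982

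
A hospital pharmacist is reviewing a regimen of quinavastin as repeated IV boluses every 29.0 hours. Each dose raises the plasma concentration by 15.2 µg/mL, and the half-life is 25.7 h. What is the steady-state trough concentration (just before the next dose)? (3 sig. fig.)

k = ln 2 / 25.7 = 0.02697 h⁻¹
Fraction remaining after one interval: e^(−kτ) = e^(−0.02697 × 29.0) = 0.4574
R = 1 / (1 − 0.4574) = 1.843
Css,max = 15.2 × 1.843 = 28.01 µg/mL
Css,min = Css,max × e^(−kτ) = 28.01 × 0.4574 ≈ 12.8 µg/mL

12.8 µg/mL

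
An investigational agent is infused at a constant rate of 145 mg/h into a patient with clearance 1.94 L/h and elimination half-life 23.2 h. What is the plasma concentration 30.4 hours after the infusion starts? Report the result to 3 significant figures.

44.6 mg/L

Css = rate / CL = 145 / 1.94 = 74.74 mg/L
k = ln 2 / 23.2 = 0.02988 h⁻¹
C(t) = Css (1 − e^(−kt)) = 74.74 × (1 − e^(−0.9083)) = 74.74 × 0.5968 ≈ 44.6 mg/L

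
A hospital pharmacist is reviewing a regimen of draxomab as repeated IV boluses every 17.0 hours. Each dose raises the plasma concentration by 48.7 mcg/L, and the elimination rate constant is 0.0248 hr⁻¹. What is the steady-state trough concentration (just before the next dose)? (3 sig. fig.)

Fraction remaining after one interval: e^(−kτ) = e^(−0.02480 × 17.0) = 0.6560
R = 1 / (1 − 0.6560) = 2.907
Css,max = 48.7 × 2.907 = 141.6 mcg/L
Css,min = Css,max × e^(−kτ) = 141.6 × 0.6560 ≈ 92.9 mcg/L

92.9 mcg/L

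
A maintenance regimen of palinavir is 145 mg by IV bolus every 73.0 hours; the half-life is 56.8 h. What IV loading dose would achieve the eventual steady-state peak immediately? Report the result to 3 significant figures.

k = ln 2 / 56.8 = 0.01220 h⁻¹
Accumulation ratio R = 1 / (1 − e^(−kτ)) = 1 / (1 − e^(−0.01220×73.0)) = 1 / (1 − 0.4103) = 1.696
Loading dose = maintenance dose × R = 145 × 1.696 ≈ 246 mg

246 mg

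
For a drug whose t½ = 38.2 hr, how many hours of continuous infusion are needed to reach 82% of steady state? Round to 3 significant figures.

94.5 hours

k = ln 2 / 38.2 = 0.01815 hr⁻¹
f = 1 − e^(−kt)  ⇒  t = −ln(1 − f) / k
t = −ln(1 − 0.82) / 0.01815 = 1.715 / 0.01815 ≈ 94.5 hours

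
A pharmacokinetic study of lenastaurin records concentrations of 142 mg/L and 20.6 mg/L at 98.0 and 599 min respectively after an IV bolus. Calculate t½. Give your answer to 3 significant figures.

k = ln(C₁/C₂) / (t₂ − t₁) = ln(142/20.6) / (599 − 98.0)
  = 1.931 / 501.0 = 0.003853 min⁻¹
t½ = ln 2 / k = ln 2 / 0.003853 ≈ 180 minutes

180 minutes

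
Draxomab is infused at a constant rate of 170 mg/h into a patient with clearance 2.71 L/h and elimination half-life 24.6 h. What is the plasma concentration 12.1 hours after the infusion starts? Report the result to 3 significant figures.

Css = rate / CL = 170 / 2.71 = 62.73 µg/mL
k = ln 2 / 24.6 = 0.02818 h⁻¹
C(t) = Css (1 − e^(−kt)) = 62.73 × (1 − e^(−0.3409)) = 62.73 × 0.2889 ≈ 18.1 µg/mL

18.1 µg/mL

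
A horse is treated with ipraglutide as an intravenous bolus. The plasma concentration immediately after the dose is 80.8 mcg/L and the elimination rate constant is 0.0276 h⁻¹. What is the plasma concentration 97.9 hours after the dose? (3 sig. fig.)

5.42 mcg/L

C(t) = C₀ e^(−kt) = 80.8 × e^(−0.02760 × 97.9) = 80.8 × e^(−2.702) = 80.8 × 0.06707 ≈ 5.42 mcg/L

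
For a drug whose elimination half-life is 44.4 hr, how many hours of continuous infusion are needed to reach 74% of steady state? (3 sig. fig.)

k = ln 2 / 44.4 = 0.01561 hr⁻¹
f = 1 − e^(−kt)  ⇒  t = −ln(1 − f) / k
t = −ln(1 − 0.74) / 0.01561 = 1.347 / 0.01561 ≈ 86.3 hours

86.3 hours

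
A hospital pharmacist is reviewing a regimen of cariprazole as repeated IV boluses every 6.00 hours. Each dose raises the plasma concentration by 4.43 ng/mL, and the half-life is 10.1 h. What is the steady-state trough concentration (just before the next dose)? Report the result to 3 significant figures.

k = ln 2 / 10.1 = 0.06863 h⁻¹
Fraction remaining after one interval: e^(−kτ) = e^(−0.06863 × 6.00) = 0.6625
R = 1 / (1 − 0.6625) = 2.963
Css,max = 4.43 × 2.963 = 13.13 ng/mL
Css,min = Css,max × e^(−kτ) = 13.13 × 0.6625 ≈ 8.70 ng/mL

8.70 ng/mL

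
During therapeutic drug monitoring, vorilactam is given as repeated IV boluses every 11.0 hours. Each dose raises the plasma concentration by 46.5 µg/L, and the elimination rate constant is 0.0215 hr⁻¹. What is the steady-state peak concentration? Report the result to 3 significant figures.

Fraction remaining after one interval: e^(−kτ) = e^(−0.02150 × 11.0) = 0.7894
R = 1 / (1 − 0.7894) = 4.748
Css,max = 46.5 × 4.748 ≈ 221 µg/L

221 µg/L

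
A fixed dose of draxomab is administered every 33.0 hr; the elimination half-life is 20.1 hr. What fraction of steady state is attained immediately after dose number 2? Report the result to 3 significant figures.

0.897

k = ln 2 / 20.1 = 0.03448 hr⁻¹
f_n = 1 − e^(−nkτ) = 1 − e^(−2 × 0.03448 × 33.0) = 1 − e^(−2.276) = 1 − 0.1027 ≈ 0.897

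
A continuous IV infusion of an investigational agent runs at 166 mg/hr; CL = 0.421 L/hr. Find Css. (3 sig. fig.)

394 mg/L

Css = infusion rate / CL = 166 / 0.421 ≈ 394 mg/L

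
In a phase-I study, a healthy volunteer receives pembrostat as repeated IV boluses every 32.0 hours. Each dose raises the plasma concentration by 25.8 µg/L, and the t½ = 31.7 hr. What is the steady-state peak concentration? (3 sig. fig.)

k = ln 2 / 31.7 = 0.02187 hr⁻¹
Fraction remaining after one interval: e^(−kτ) = e^(−0.02187 × 32.0) = 0.4967
R = 1 / (1 − 0.4967) = 1.987
Css,max = 25.8 × 1.987 ≈ 51.3 µg/L

51.3 µg/L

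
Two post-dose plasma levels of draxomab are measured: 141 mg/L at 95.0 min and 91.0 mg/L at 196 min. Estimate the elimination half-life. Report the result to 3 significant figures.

160 minutes

k = ln(C₁/C₂) / (t₂ − t₁) = ln(141/91.0) / (196 − 95.0)
  = 0.4379 / 101.0 = 0.004336 min⁻¹
t½ = ln 2 / k = ln 2 / 0.004336 ≈ 160 minutes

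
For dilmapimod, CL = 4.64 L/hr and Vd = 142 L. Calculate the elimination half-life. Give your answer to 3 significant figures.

k = CL / V = 4.64 / 142 = 0.03268 hr⁻¹
t½ = ln 2 / k = ln 2 / 0.03268 ≈ 21.2 hours

21.2 hours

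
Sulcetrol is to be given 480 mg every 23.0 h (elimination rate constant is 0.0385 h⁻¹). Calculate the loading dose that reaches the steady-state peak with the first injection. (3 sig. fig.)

817 mg

Accumulation ratio R = 1 / (1 − e^(−kτ)) = 1 / (1 − e^(−0.03850×23.0)) = 1 / (1 − 0.4125) = 1.702
Loading dose = maintenance dose × R = 480 × 1.702 ≈ 817 mg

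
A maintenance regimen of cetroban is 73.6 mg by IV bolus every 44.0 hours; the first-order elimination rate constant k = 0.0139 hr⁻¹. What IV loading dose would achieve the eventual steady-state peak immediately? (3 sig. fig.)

Accumulation ratio R = 1 / (1 − e^(−kτ)) = 1 / (1 − e^(−0.01390×44.0)) = 1 / (1 − 0.5425) = 2.186
Loading dose = maintenance dose × R = 73.6 × 2.186 ≈ 161 mg

161 mg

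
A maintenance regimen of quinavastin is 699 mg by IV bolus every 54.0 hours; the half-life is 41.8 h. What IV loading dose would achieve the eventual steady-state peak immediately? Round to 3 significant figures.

k = ln 2 / 41.8 = 0.01658 h⁻¹
Accumulation ratio R = 1 / (1 − e^(−kτ)) = 1 / (1 − e^(−0.01658×54.0)) = 1 / (1 − 0.4084) = 1.690
Loading dose = maintenance dose × R = 699 × 1.690 ≈ 1180 mg

1180 mg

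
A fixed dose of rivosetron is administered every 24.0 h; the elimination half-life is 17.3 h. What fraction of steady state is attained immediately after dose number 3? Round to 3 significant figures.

k = ln 2 / 17.3 = 0.04007 h⁻¹
f_n = 1 − e^(−nkτ) = 1 − e^(−3 × 0.04007 × 24.0) = 1 − e^(−2.885) = 1 − 0.05587 ≈ 0.944

0.944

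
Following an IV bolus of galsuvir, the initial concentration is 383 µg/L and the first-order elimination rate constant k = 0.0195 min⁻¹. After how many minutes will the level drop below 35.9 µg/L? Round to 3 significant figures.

C(t) = C₀ e^(−kt)  ⇒  t = ln(C₀/C) / k
t = ln(383/35.9) / 0.01950 = 2.367 / 0.01950 ≈ 121 minutes

121 minutes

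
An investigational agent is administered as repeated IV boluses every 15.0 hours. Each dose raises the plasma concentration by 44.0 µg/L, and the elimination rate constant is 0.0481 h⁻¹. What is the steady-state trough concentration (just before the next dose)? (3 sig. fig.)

41.6 µg/L

Fraction remaining after one interval: e^(−kτ) = e^(−0.04810 × 15.0) = 0.4860
R = 1 / (1 − 0.4860) = 1.946
Css,max = 44.0 × 1.946 = 85.61 µg/L
Css,min = Css,max × e^(−kτ) = 85.61 × 0.4860 ≈ 41.6 µg/L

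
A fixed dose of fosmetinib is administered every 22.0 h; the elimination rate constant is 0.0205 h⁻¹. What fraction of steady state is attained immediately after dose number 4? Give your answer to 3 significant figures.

f_n = 1 − e^(−nkτ) = 1 − e^(−4 × 0.02050 × 22.0) = 1 − e^(−1.804) = 1 − 0.1646 ≈ 0.835

0.835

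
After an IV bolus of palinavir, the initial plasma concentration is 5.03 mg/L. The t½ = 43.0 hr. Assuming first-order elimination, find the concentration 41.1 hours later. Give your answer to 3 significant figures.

2.59 mg/L

k = ln 2 / 43.0 = 0.01612 hr⁻¹
41.1 hr is 0.9558 half-lives, so C = 5.03 × (1/2)^0.9558 = 5.03 × 0.5156 ≈ 2.59 mg/L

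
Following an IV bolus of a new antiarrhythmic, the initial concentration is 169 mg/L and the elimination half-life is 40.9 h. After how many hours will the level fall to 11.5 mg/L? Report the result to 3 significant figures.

159 hours

k = ln 2 / 40.9 = 0.01695 h⁻¹
C(t) = C₀ e^(−kt)  ⇒  t = ln(C₀/C) / k
t = ln(169/11.5) / 0.01695 = 2.688 / 0.01695 ≈ 159 hours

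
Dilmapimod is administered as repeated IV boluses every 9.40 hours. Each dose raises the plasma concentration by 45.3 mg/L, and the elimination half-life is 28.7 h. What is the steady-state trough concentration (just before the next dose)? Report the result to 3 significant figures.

k = ln 2 / 28.7 = 0.02415 h⁻¹
Fraction remaining after one interval: e^(−kτ) = e^(−0.02415 × 9.40) = 0.7969
R = 1 / (1 − 0.7969) = 4.924
Css,max = 45.3 × 4.924 = 223.0 mg/L
Css,min = Css,max × e^(−kτ) = 223.0 × 0.7969 ≈ 178 mg/L

178 mg/L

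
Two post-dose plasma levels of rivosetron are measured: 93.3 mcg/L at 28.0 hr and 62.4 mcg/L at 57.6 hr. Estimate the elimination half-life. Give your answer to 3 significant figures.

k = ln(C₁/C₂) / (t₂ − t₁) = ln(93.3/62.4) / (57.6 − 28.0)
  = 0.4023 / 29.60 = 0.01359 hr⁻¹
t½ = ln 2 / k = ln 2 / 0.01359 ≈ 51.0 hours

51.0 hours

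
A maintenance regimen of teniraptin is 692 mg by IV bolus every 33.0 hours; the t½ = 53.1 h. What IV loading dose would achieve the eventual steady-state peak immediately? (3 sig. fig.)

1980 mg

k = ln 2 / 53.1 = 0.01305 h⁻¹
Accumulation ratio R = 1 / (1 − e^(−kτ)) = 1 / (1 − e^(−0.01305×33.0)) = 1 / (1 − 0.6500) = 2.857
Loading dose = maintenance dose × R = 692 × 2.857 ≈ 1980 mg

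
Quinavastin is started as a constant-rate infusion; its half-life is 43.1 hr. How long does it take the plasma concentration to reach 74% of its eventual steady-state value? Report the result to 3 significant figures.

k = ln 2 / 43.1 = 0.01608 hr⁻¹
f = 1 − e^(−kt)  ⇒  t = −ln(1 − f) / k
t = −ln(1 − 0.74) / 0.01608 = 1.347 / 0.01608 ≈ 83.8 hours

83.8 hours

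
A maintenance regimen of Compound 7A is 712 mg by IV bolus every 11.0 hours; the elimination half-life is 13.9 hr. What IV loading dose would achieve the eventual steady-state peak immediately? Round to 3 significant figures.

k = ln 2 / 13.9 = 0.04987 hr⁻¹
Accumulation ratio R = 1 / (1 − e^(−kτ)) = 1 / (1 − e^(−0.04987×11.0)) = 1 / (1 − 0.5778) = 2.369
Loading dose = maintenance dose × R = 712 × 2.369 ≈ 1690 mg

1690 mg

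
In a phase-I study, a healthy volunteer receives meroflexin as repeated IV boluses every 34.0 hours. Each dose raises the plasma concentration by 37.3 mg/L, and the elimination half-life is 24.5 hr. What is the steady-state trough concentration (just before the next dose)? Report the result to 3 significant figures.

23.1 mg/L

k = ln 2 / 24.5 = 0.02829 hr⁻¹
Fraction remaining after one interval: e^(−kτ) = e^(−0.02829 × 34.0) = 0.3822
R = 1 / (1 − 0.3822) = 1.619
Css,max = 37.3 × 1.619 = 60.37 mg/L
Css,min = Css,max × e^(−kτ) = 60.37 × 0.3822 ≈ 23.1 mg/L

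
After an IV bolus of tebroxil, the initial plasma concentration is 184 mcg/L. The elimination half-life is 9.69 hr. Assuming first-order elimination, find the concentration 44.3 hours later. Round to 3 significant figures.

k = ln 2 / 9.69 = 0.07153 hr⁻¹
44.3 hr is 4.572 half-lives, so C = 184 × (1/2)^4.572 = 184 × 0.04205 ≈ 7.74 mcg/L

7.74 mcg/L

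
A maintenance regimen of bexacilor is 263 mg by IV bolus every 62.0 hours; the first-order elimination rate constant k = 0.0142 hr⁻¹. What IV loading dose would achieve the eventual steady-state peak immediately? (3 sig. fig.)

449 mg

Accumulation ratio R = 1 / (1 − e^(−kτ)) = 1 / (1 − e^(−0.01420×62.0)) = 1 / (1 − 0.4146) = 1.708
Loading dose = maintenance dose × R = 263 × 1.708 ≈ 449 mg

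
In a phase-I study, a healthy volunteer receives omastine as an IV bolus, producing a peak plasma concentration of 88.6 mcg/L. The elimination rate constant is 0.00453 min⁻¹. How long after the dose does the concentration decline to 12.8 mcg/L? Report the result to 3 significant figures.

C(t) = C₀ e^(−kt)  ⇒  t = ln(C₀/C) / k
t = ln(88.6/12.8) / 0.004530 = 1.935 / 0.004530 ≈ 427 minutes

427 minutes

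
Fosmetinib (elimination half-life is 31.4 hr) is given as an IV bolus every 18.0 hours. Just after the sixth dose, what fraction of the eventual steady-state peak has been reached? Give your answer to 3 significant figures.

k = ln 2 / 31.4 = 0.02207 hr⁻¹
f_n = 1 − e^(−nkτ) = 1 − e^(−6 × 0.02207 × 18.0) = 1 − e^(−2.384) = 1 − 0.09217 ≈ 0.908

0.908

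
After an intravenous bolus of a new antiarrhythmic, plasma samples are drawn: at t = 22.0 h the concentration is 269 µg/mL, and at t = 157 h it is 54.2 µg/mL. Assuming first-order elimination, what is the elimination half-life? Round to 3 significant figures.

k = ln(C₁/C₂) / (t₂ − t₁) = ln(269/54.2) / (157 − 22.0)
  = 1.602 / 135.0 = 0.01187 h⁻¹
t½ = ln 2 / k = ln 2 / 0.01187 ≈ 58.4 hours

58.4 hours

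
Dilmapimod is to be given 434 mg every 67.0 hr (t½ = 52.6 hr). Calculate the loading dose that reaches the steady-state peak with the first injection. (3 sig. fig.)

k = ln 2 / 52.6 = 0.01318 hr⁻¹
Accumulation ratio R = 1 / (1 − e^(−kτ)) = 1 / (1 − e^(−0.01318×67.0)) = 1 / (1 − 0.4136) = 1.705
Loading dose = maintenance dose × R = 434 × 1.705 ≈ 740 mg

740 mg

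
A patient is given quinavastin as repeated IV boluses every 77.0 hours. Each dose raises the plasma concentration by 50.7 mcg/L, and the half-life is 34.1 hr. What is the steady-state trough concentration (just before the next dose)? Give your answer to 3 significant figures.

13.4 mcg/L

k = ln 2 / 34.1 = 0.02033 hr⁻¹
Fraction remaining after one interval: e^(−kτ) = e^(−0.02033 × 77.0) = 0.2091
R = 1 / (1 − 0.2091) = 1.264
Css,max = 50.7 × 1.264 = 64.10 mcg/L
Css,min = Css,max × e^(−kτ) = 64.10 × 0.2091 ≈ 13.4 mcg/L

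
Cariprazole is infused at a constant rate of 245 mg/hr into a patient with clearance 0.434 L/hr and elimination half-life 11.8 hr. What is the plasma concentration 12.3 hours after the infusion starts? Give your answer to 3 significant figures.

290 mg/L

Css = rate / CL = 245 / 0.434 = 564.5 mg/L
k = ln 2 / 11.8 = 0.05874 hr⁻¹
C(t) = Css (1 − e^(−kt)) = 564.5 × (1 − e^(−0.7225)) = 564.5 × 0.5145 ≈ 290 mg/L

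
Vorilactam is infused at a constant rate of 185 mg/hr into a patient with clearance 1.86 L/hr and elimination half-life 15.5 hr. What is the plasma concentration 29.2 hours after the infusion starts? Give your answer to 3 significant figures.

Css = rate / CL = 185 / 1.86 = 99.46 µg/mL
k = ln 2 / 15.5 = 0.04472 hr⁻¹
C(t) = Css (1 − e^(−kt)) = 99.46 × (1 − e^(−1.306)) = 99.46 × 0.7290 ≈ 72.5 µg/mL

72.5 µg/mL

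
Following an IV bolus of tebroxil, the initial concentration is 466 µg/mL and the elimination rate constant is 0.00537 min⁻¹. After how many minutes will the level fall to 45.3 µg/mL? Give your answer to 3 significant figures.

434 minutes

C(t) = C₀ e^(−kt)  ⇒  t = ln(C₀/C) / k
t = ln(466/45.3) / 0.005370 = 2.331 / 0.005370 ≈ 434 minutes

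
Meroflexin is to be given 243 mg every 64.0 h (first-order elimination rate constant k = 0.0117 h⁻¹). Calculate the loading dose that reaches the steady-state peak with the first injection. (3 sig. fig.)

Accumulation ratio R = 1 / (1 − e^(−kτ)) = 1 / (1 − e^(−0.01170×64.0)) = 1 / (1 − 0.4729) = 1.897
Loading dose = maintenance dose × R = 243 × 1.897 ≈ 461 mg

461 mg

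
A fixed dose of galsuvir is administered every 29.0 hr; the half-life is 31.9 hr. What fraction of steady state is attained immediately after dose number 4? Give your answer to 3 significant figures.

k = ln 2 / 31.9 = 0.02173 hr⁻¹
f_n = 1 − e^(−nkτ) = 1 − e^(−4 × 0.02173 × 29.0) = 1 − e^(−2.521) = 1 − 0.08042 ≈ 0.920

0.920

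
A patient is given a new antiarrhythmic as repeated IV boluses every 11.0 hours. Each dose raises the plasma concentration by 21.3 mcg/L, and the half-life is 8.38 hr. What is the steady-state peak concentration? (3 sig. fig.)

35.7 mcg/L

k = ln 2 / 8.38 = 0.08271 hr⁻¹
Fraction remaining after one interval: e^(−kτ) = e^(−0.08271 × 11.0) = 0.4026
R = 1 / (1 − 0.4026) = 1.674
Css,max = 21.3 × 1.674 ≈ 35.7 mcg/L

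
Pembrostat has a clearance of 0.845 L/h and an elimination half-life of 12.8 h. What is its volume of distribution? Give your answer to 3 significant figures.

k = ln 2 / t½ = ln 2 / 12.8 = 0.05415 h⁻¹
V = CL / k = 0.845 / 0.05415 ≈ 15.6 L

15.6 L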